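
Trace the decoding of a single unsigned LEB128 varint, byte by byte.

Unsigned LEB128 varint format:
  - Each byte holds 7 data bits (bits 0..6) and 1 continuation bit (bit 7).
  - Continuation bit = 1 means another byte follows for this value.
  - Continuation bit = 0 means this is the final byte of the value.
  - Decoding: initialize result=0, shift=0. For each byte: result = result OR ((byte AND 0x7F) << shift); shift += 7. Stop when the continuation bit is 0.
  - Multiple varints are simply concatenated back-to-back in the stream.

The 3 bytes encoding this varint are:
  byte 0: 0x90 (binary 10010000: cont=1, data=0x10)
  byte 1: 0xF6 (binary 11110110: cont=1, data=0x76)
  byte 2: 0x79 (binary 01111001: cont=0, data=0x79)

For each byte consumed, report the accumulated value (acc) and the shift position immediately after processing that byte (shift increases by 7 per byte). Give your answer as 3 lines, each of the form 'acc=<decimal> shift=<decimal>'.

byte 0=0x90: payload=0x10=16, contrib = 16<<0 = 16; acc -> 16, shift -> 7
byte 1=0xF6: payload=0x76=118, contrib = 118<<7 = 15104; acc -> 15120, shift -> 14
byte 2=0x79: payload=0x79=121, contrib = 121<<14 = 1982464; acc -> 1997584, shift -> 21

Answer: acc=16 shift=7
acc=15120 shift=14
acc=1997584 shift=21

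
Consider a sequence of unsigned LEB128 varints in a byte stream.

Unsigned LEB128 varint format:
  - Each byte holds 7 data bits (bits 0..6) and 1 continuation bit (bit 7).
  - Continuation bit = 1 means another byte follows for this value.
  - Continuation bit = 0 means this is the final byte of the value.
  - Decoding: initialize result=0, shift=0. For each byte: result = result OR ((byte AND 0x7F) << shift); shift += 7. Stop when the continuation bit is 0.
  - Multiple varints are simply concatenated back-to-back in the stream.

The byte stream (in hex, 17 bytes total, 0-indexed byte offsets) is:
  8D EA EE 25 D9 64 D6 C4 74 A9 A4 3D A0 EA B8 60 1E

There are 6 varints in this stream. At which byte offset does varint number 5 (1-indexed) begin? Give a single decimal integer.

Answer: 12

Derivation:
  byte[0]=0x8D cont=1 payload=0x0D=13: acc |= 13<<0 -> acc=13 shift=7
  byte[1]=0xEA cont=1 payload=0x6A=106: acc |= 106<<7 -> acc=13581 shift=14
  byte[2]=0xEE cont=1 payload=0x6E=110: acc |= 110<<14 -> acc=1815821 shift=21
  byte[3]=0x25 cont=0 payload=0x25=37: acc |= 37<<21 -> acc=79410445 shift=28 [end]
Varint 1: bytes[0:4] = 8D EA EE 25 -> value 79410445 (4 byte(s))
  byte[4]=0xD9 cont=1 payload=0x59=89: acc |= 89<<0 -> acc=89 shift=7
  byte[5]=0x64 cont=0 payload=0x64=100: acc |= 100<<7 -> acc=12889 shift=14 [end]
Varint 2: bytes[4:6] = D9 64 -> value 12889 (2 byte(s))
  byte[6]=0xD6 cont=1 payload=0x56=86: acc |= 86<<0 -> acc=86 shift=7
  byte[7]=0xC4 cont=1 payload=0x44=68: acc |= 68<<7 -> acc=8790 shift=14
  byte[8]=0x74 cont=0 payload=0x74=116: acc |= 116<<14 -> acc=1909334 shift=21 [end]
Varint 3: bytes[6:9] = D6 C4 74 -> value 1909334 (3 byte(s))
  byte[9]=0xA9 cont=1 payload=0x29=41: acc |= 41<<0 -> acc=41 shift=7
  byte[10]=0xA4 cont=1 payload=0x24=36: acc |= 36<<7 -> acc=4649 shift=14
  byte[11]=0x3D cont=0 payload=0x3D=61: acc |= 61<<14 -> acc=1004073 shift=21 [end]
Varint 4: bytes[9:12] = A9 A4 3D -> value 1004073 (3 byte(s))
  byte[12]=0xA0 cont=1 payload=0x20=32: acc |= 32<<0 -> acc=32 shift=7
  byte[13]=0xEA cont=1 payload=0x6A=106: acc |= 106<<7 -> acc=13600 shift=14
  byte[14]=0xB8 cont=1 payload=0x38=56: acc |= 56<<14 -> acc=931104 shift=21
  byte[15]=0x60 cont=0 payload=0x60=96: acc |= 96<<21 -> acc=202257696 shift=28 [end]
Varint 5: bytes[12:16] = A0 EA B8 60 -> value 202257696 (4 byte(s))
  byte[16]=0x1E cont=0 payload=0x1E=30: acc |= 30<<0 -> acc=30 shift=7 [end]
Varint 6: bytes[16:17] = 1E -> value 30 (1 byte(s))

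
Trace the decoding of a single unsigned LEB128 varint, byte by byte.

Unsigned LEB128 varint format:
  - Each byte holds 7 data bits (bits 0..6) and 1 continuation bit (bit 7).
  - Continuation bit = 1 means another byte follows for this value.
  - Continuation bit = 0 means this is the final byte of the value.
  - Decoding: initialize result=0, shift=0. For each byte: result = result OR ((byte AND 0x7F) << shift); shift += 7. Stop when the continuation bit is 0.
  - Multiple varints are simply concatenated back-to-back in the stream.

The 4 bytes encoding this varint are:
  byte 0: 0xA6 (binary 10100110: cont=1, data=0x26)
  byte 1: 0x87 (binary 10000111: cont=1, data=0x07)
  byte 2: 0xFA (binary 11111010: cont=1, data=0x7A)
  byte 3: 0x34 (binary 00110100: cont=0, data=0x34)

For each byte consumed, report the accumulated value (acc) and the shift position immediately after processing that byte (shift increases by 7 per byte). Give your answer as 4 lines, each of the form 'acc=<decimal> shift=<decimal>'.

byte 0=0xA6: payload=0x26=38, contrib = 38<<0 = 38; acc -> 38, shift -> 7
byte 1=0x87: payload=0x07=7, contrib = 7<<7 = 896; acc -> 934, shift -> 14
byte 2=0xFA: payload=0x7A=122, contrib = 122<<14 = 1998848; acc -> 1999782, shift -> 21
byte 3=0x34: payload=0x34=52, contrib = 52<<21 = 109051904; acc -> 111051686, shift -> 28

Answer: acc=38 shift=7
acc=934 shift=14
acc=1999782 shift=21
acc=111051686 shift=28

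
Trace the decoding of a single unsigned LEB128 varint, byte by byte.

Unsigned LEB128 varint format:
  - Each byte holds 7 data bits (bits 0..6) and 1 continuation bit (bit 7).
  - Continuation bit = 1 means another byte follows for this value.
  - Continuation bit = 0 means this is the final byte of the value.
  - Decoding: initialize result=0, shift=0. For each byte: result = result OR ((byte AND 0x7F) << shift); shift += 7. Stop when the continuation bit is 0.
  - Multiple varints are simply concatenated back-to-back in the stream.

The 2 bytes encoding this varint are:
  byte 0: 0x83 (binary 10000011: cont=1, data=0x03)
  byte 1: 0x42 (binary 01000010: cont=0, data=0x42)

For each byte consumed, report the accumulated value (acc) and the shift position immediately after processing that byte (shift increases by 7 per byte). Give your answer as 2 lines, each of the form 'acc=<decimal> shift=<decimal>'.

byte 0=0x83: payload=0x03=3, contrib = 3<<0 = 3; acc -> 3, shift -> 7
byte 1=0x42: payload=0x42=66, contrib = 66<<7 = 8448; acc -> 8451, shift -> 14

Answer: acc=3 shift=7
acc=8451 shift=14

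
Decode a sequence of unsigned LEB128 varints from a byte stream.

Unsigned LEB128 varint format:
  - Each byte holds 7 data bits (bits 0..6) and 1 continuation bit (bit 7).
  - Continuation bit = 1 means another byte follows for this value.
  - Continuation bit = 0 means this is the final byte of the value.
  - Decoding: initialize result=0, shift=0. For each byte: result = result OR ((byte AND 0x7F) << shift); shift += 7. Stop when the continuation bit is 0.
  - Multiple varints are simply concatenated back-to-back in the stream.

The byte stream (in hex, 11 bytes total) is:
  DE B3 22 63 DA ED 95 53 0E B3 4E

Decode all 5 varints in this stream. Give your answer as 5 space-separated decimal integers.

  byte[0]=0xDE cont=1 payload=0x5E=94: acc |= 94<<0 -> acc=94 shift=7
  byte[1]=0xB3 cont=1 payload=0x33=51: acc |= 51<<7 -> acc=6622 shift=14
  byte[2]=0x22 cont=0 payload=0x22=34: acc |= 34<<14 -> acc=563678 shift=21 [end]
Varint 1: bytes[0:3] = DE B3 22 -> value 563678 (3 byte(s))
  byte[3]=0x63 cont=0 payload=0x63=99: acc |= 99<<0 -> acc=99 shift=7 [end]
Varint 2: bytes[3:4] = 63 -> value 99 (1 byte(s))
  byte[4]=0xDA cont=1 payload=0x5A=90: acc |= 90<<0 -> acc=90 shift=7
  byte[5]=0xED cont=1 payload=0x6D=109: acc |= 109<<7 -> acc=14042 shift=14
  byte[6]=0x95 cont=1 payload=0x15=21: acc |= 21<<14 -> acc=358106 shift=21
  byte[7]=0x53 cont=0 payload=0x53=83: acc |= 83<<21 -> acc=174421722 shift=28 [end]
Varint 3: bytes[4:8] = DA ED 95 53 -> value 174421722 (4 byte(s))
  byte[8]=0x0E cont=0 payload=0x0E=14: acc |= 14<<0 -> acc=14 shift=7 [end]
Varint 4: bytes[8:9] = 0E -> value 14 (1 byte(s))
  byte[9]=0xB3 cont=1 payload=0x33=51: acc |= 51<<0 -> acc=51 shift=7
  byte[10]=0x4E cont=0 payload=0x4E=78: acc |= 78<<7 -> acc=10035 shift=14 [end]
Varint 5: bytes[9:11] = B3 4E -> value 10035 (2 byte(s))

Answer: 563678 99 174421722 14 10035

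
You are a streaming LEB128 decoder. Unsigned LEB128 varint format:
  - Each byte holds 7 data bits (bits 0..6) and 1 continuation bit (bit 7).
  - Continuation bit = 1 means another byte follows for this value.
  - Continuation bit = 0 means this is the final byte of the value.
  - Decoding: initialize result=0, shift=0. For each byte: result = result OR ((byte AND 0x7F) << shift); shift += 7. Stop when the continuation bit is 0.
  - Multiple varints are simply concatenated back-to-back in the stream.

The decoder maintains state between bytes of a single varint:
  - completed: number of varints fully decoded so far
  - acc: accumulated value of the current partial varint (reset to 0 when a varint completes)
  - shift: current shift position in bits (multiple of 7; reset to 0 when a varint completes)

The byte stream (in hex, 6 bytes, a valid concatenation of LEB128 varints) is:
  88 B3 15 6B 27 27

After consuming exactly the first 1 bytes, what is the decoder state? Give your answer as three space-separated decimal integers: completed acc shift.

byte[0]=0x88 cont=1 payload=0x08: acc |= 8<<0 -> completed=0 acc=8 shift=7

Answer: 0 8 7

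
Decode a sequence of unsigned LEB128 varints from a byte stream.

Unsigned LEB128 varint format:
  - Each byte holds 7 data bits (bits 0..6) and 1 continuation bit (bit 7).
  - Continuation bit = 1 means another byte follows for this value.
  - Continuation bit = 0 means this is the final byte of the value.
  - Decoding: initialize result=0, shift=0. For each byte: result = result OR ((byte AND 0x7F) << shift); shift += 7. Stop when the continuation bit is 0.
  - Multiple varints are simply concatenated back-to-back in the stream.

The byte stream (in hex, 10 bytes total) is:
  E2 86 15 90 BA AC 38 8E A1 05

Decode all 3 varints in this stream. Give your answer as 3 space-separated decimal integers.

  byte[0]=0xE2 cont=1 payload=0x62=98: acc |= 98<<0 -> acc=98 shift=7
  byte[1]=0x86 cont=1 payload=0x06=6: acc |= 6<<7 -> acc=866 shift=14
  byte[2]=0x15 cont=0 payload=0x15=21: acc |= 21<<14 -> acc=344930 shift=21 [end]
Varint 1: bytes[0:3] = E2 86 15 -> value 344930 (3 byte(s))
  byte[3]=0x90 cont=1 payload=0x10=16: acc |= 16<<0 -> acc=16 shift=7
  byte[4]=0xBA cont=1 payload=0x3A=58: acc |= 58<<7 -> acc=7440 shift=14
  byte[5]=0xAC cont=1 payload=0x2C=44: acc |= 44<<14 -> acc=728336 shift=21
  byte[6]=0x38 cont=0 payload=0x38=56: acc |= 56<<21 -> acc=118168848 shift=28 [end]
Varint 2: bytes[3:7] = 90 BA AC 38 -> value 118168848 (4 byte(s))
  byte[7]=0x8E cont=1 payload=0x0E=14: acc |= 14<<0 -> acc=14 shift=7
  byte[8]=0xA1 cont=1 payload=0x21=33: acc |= 33<<7 -> acc=4238 shift=14
  byte[9]=0x05 cont=0 payload=0x05=5: acc |= 5<<14 -> acc=86158 shift=21 [end]
Varint 3: bytes[7:10] = 8E A1 05 -> value 86158 (3 byte(s))

Answer: 344930 118168848 86158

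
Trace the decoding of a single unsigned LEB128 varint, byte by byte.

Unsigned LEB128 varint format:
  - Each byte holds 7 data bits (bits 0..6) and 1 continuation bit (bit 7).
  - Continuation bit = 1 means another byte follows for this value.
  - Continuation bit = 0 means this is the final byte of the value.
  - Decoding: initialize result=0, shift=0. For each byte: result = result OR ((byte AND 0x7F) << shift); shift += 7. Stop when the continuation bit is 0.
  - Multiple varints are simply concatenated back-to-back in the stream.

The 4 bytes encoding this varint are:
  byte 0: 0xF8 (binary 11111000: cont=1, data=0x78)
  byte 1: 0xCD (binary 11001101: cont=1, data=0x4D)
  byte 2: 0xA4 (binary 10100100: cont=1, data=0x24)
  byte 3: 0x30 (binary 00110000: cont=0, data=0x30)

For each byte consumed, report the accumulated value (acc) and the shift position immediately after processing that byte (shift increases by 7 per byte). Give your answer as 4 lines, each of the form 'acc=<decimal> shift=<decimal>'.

byte 0=0xF8: payload=0x78=120, contrib = 120<<0 = 120; acc -> 120, shift -> 7
byte 1=0xCD: payload=0x4D=77, contrib = 77<<7 = 9856; acc -> 9976, shift -> 14
byte 2=0xA4: payload=0x24=36, contrib = 36<<14 = 589824; acc -> 599800, shift -> 21
byte 3=0x30: payload=0x30=48, contrib = 48<<21 = 100663296; acc -> 101263096, shift -> 28

Answer: acc=120 shift=7
acc=9976 shift=14
acc=599800 shift=21
acc=101263096 shift=28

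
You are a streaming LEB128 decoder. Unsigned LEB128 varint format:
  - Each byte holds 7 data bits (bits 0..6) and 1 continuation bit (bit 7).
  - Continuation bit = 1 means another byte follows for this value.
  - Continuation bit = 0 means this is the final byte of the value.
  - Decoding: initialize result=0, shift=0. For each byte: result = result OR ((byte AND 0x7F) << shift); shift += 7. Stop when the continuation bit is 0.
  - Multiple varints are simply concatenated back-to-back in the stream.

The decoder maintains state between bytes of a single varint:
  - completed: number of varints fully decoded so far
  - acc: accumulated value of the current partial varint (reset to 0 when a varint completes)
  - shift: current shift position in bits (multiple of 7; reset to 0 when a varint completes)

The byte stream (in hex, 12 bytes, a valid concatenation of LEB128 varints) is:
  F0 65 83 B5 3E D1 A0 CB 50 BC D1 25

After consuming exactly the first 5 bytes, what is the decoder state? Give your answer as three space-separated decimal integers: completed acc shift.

byte[0]=0xF0 cont=1 payload=0x70: acc |= 112<<0 -> completed=0 acc=112 shift=7
byte[1]=0x65 cont=0 payload=0x65: varint #1 complete (value=13040); reset -> completed=1 acc=0 shift=0
byte[2]=0x83 cont=1 payload=0x03: acc |= 3<<0 -> completed=1 acc=3 shift=7
byte[3]=0xB5 cont=1 payload=0x35: acc |= 53<<7 -> completed=1 acc=6787 shift=14
byte[4]=0x3E cont=0 payload=0x3E: varint #2 complete (value=1022595); reset -> completed=2 acc=0 shift=0

Answer: 2 0 0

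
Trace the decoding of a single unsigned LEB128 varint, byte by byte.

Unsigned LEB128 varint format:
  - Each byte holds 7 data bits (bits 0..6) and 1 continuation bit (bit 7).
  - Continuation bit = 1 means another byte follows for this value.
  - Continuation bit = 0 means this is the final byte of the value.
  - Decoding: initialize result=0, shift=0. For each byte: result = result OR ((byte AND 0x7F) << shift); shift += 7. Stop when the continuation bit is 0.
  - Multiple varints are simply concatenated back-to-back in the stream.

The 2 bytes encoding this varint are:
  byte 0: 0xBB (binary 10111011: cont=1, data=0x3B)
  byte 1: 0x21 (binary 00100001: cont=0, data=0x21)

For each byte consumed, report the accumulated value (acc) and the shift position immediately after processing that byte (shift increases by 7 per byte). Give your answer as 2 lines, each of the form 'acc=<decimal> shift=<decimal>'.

Answer: acc=59 shift=7
acc=4283 shift=14

Derivation:
byte 0=0xBB: payload=0x3B=59, contrib = 59<<0 = 59; acc -> 59, shift -> 7
byte 1=0x21: payload=0x21=33, contrib = 33<<7 = 4224; acc -> 4283, shift -> 14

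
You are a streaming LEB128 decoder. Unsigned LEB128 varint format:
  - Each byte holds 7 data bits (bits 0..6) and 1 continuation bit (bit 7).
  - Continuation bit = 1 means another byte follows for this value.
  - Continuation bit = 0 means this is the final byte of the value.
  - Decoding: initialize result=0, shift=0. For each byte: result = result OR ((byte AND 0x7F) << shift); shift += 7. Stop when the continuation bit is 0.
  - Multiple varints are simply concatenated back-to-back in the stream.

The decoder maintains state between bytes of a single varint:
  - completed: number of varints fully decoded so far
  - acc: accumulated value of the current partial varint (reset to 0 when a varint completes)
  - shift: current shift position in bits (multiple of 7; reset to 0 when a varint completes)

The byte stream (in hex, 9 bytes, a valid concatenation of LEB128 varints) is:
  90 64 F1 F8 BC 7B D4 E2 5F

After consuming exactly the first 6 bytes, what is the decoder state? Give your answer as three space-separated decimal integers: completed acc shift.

byte[0]=0x90 cont=1 payload=0x10: acc |= 16<<0 -> completed=0 acc=16 shift=7
byte[1]=0x64 cont=0 payload=0x64: varint #1 complete (value=12816); reset -> completed=1 acc=0 shift=0
byte[2]=0xF1 cont=1 payload=0x71: acc |= 113<<0 -> completed=1 acc=113 shift=7
byte[3]=0xF8 cont=1 payload=0x78: acc |= 120<<7 -> completed=1 acc=15473 shift=14
byte[4]=0xBC cont=1 payload=0x3C: acc |= 60<<14 -> completed=1 acc=998513 shift=21
byte[5]=0x7B cont=0 payload=0x7B: varint #2 complete (value=258948209); reset -> completed=2 acc=0 shift=0

Answer: 2 0 0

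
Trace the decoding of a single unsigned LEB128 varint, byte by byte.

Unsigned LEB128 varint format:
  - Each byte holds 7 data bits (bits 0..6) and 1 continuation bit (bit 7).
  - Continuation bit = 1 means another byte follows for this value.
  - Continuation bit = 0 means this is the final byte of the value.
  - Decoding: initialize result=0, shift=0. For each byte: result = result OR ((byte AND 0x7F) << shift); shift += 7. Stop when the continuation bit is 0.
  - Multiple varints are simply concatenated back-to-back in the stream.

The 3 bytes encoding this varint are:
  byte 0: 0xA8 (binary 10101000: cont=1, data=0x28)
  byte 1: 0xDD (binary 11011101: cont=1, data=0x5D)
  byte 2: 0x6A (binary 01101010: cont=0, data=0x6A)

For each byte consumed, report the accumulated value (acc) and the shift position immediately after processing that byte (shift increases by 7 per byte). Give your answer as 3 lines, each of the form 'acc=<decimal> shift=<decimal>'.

byte 0=0xA8: payload=0x28=40, contrib = 40<<0 = 40; acc -> 40, shift -> 7
byte 1=0xDD: payload=0x5D=93, contrib = 93<<7 = 11904; acc -> 11944, shift -> 14
byte 2=0x6A: payload=0x6A=106, contrib = 106<<14 = 1736704; acc -> 1748648, shift -> 21

Answer: acc=40 shift=7
acc=11944 shift=14
acc=1748648 shift=21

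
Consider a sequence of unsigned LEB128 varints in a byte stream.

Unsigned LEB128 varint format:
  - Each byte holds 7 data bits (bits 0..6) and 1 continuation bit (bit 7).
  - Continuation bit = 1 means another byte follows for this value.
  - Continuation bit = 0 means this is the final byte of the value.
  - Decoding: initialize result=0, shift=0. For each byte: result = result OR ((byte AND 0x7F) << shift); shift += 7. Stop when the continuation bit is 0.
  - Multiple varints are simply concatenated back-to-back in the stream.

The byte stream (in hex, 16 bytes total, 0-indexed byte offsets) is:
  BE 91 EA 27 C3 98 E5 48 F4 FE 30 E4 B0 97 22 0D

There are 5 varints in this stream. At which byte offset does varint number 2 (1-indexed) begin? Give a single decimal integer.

Answer: 4

Derivation:
  byte[0]=0xBE cont=1 payload=0x3E=62: acc |= 62<<0 -> acc=62 shift=7
  byte[1]=0x91 cont=1 payload=0x11=17: acc |= 17<<7 -> acc=2238 shift=14
  byte[2]=0xEA cont=1 payload=0x6A=106: acc |= 106<<14 -> acc=1738942 shift=21
  byte[3]=0x27 cont=0 payload=0x27=39: acc |= 39<<21 -> acc=83527870 shift=28 [end]
Varint 1: bytes[0:4] = BE 91 EA 27 -> value 83527870 (4 byte(s))
  byte[4]=0xC3 cont=1 payload=0x43=67: acc |= 67<<0 -> acc=67 shift=7
  byte[5]=0x98 cont=1 payload=0x18=24: acc |= 24<<7 -> acc=3139 shift=14
  byte[6]=0xE5 cont=1 payload=0x65=101: acc |= 101<<14 -> acc=1657923 shift=21
  byte[7]=0x48 cont=0 payload=0x48=72: acc |= 72<<21 -> acc=152652867 shift=28 [end]
Varint 2: bytes[4:8] = C3 98 E5 48 -> value 152652867 (4 byte(s))
  byte[8]=0xF4 cont=1 payload=0x74=116: acc |= 116<<0 -> acc=116 shift=7
  byte[9]=0xFE cont=1 payload=0x7E=126: acc |= 126<<7 -> acc=16244 shift=14
  byte[10]=0x30 cont=0 payload=0x30=48: acc |= 48<<14 -> acc=802676 shift=21 [end]
Varint 3: bytes[8:11] = F4 FE 30 -> value 802676 (3 byte(s))
  byte[11]=0xE4 cont=1 payload=0x64=100: acc |= 100<<0 -> acc=100 shift=7
  byte[12]=0xB0 cont=1 payload=0x30=48: acc |= 48<<7 -> acc=6244 shift=14
  byte[13]=0x97 cont=1 payload=0x17=23: acc |= 23<<14 -> acc=383076 shift=21
  byte[14]=0x22 cont=0 payload=0x22=34: acc |= 34<<21 -> acc=71686244 shift=28 [end]
Varint 4: bytes[11:15] = E4 B0 97 22 -> value 71686244 (4 byte(s))
  byte[15]=0x0D cont=0 payload=0x0D=13: acc |= 13<<0 -> acc=13 shift=7 [end]
Varint 5: bytes[15:16] = 0D -> value 13 (1 byte(s))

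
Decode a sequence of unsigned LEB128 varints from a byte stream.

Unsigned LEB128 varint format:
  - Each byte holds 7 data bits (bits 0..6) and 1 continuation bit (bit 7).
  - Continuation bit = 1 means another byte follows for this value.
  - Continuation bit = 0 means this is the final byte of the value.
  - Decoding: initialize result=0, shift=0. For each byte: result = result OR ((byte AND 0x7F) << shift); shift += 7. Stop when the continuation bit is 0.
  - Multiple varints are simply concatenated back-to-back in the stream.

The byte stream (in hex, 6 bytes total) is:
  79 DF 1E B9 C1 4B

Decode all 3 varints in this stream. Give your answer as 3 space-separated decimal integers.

  byte[0]=0x79 cont=0 payload=0x79=121: acc |= 121<<0 -> acc=121 shift=7 [end]
Varint 1: bytes[0:1] = 79 -> value 121 (1 byte(s))
  byte[1]=0xDF cont=1 payload=0x5F=95: acc |= 95<<0 -> acc=95 shift=7
  byte[2]=0x1E cont=0 payload=0x1E=30: acc |= 30<<7 -> acc=3935 shift=14 [end]
Varint 2: bytes[1:3] = DF 1E -> value 3935 (2 byte(s))
  byte[3]=0xB9 cont=1 payload=0x39=57: acc |= 57<<0 -> acc=57 shift=7
  byte[4]=0xC1 cont=1 payload=0x41=65: acc |= 65<<7 -> acc=8377 shift=14
  byte[5]=0x4B cont=0 payload=0x4B=75: acc |= 75<<14 -> acc=1237177 shift=21 [end]
Varint 3: bytes[3:6] = B9 C1 4B -> value 1237177 (3 byte(s))

Answer: 121 3935 1237177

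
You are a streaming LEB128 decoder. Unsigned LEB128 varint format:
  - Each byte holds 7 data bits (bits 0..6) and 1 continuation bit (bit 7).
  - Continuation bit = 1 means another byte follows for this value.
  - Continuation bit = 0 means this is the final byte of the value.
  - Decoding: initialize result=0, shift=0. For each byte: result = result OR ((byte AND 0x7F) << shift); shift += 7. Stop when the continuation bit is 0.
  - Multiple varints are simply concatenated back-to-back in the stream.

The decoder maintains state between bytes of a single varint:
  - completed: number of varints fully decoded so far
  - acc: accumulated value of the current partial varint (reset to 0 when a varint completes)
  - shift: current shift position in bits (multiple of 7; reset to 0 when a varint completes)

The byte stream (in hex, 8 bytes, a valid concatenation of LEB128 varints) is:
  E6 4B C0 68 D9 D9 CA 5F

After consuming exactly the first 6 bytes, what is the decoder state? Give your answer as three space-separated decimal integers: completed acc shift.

byte[0]=0xE6 cont=1 payload=0x66: acc |= 102<<0 -> completed=0 acc=102 shift=7
byte[1]=0x4B cont=0 payload=0x4B: varint #1 complete (value=9702); reset -> completed=1 acc=0 shift=0
byte[2]=0xC0 cont=1 payload=0x40: acc |= 64<<0 -> completed=1 acc=64 shift=7
byte[3]=0x68 cont=0 payload=0x68: varint #2 complete (value=13376); reset -> completed=2 acc=0 shift=0
byte[4]=0xD9 cont=1 payload=0x59: acc |= 89<<0 -> completed=2 acc=89 shift=7
byte[5]=0xD9 cont=1 payload=0x59: acc |= 89<<7 -> completed=2 acc=11481 shift=14

Answer: 2 11481 14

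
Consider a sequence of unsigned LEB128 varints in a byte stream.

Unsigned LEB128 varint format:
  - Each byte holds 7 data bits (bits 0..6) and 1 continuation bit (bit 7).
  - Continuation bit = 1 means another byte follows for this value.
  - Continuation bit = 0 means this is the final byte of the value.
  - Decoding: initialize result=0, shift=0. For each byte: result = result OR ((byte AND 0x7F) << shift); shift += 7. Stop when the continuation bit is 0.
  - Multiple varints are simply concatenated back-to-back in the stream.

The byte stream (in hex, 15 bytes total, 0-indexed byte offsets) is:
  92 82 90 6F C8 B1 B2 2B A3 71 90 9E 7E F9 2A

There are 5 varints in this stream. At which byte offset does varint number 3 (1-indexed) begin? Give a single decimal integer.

  byte[0]=0x92 cont=1 payload=0x12=18: acc |= 18<<0 -> acc=18 shift=7
  byte[1]=0x82 cont=1 payload=0x02=2: acc |= 2<<7 -> acc=274 shift=14
  byte[2]=0x90 cont=1 payload=0x10=16: acc |= 16<<14 -> acc=262418 shift=21
  byte[3]=0x6F cont=0 payload=0x6F=111: acc |= 111<<21 -> acc=233046290 shift=28 [end]
Varint 1: bytes[0:4] = 92 82 90 6F -> value 233046290 (4 byte(s))
  byte[4]=0xC8 cont=1 payload=0x48=72: acc |= 72<<0 -> acc=72 shift=7
  byte[5]=0xB1 cont=1 payload=0x31=49: acc |= 49<<7 -> acc=6344 shift=14
  byte[6]=0xB2 cont=1 payload=0x32=50: acc |= 50<<14 -> acc=825544 shift=21
  byte[7]=0x2B cont=0 payload=0x2B=43: acc |= 43<<21 -> acc=91003080 shift=28 [end]
Varint 2: bytes[4:8] = C8 B1 B2 2B -> value 91003080 (4 byte(s))
  byte[8]=0xA3 cont=1 payload=0x23=35: acc |= 35<<0 -> acc=35 shift=7
  byte[9]=0x71 cont=0 payload=0x71=113: acc |= 113<<7 -> acc=14499 shift=14 [end]
Varint 3: bytes[8:10] = A3 71 -> value 14499 (2 byte(s))
  byte[10]=0x90 cont=1 payload=0x10=16: acc |= 16<<0 -> acc=16 shift=7
  byte[11]=0x9E cont=1 payload=0x1E=30: acc |= 30<<7 -> acc=3856 shift=14
  byte[12]=0x7E cont=0 payload=0x7E=126: acc |= 126<<14 -> acc=2068240 shift=21 [end]
Varint 4: bytes[10:13] = 90 9E 7E -> value 2068240 (3 byte(s))
  byte[13]=0xF9 cont=1 payload=0x79=121: acc |= 121<<0 -> acc=121 shift=7
  byte[14]=0x2A cont=0 payload=0x2A=42: acc |= 42<<7 -> acc=5497 shift=14 [end]
Varint 5: bytes[13:15] = F9 2A -> value 5497 (2 byte(s))

Answer: 8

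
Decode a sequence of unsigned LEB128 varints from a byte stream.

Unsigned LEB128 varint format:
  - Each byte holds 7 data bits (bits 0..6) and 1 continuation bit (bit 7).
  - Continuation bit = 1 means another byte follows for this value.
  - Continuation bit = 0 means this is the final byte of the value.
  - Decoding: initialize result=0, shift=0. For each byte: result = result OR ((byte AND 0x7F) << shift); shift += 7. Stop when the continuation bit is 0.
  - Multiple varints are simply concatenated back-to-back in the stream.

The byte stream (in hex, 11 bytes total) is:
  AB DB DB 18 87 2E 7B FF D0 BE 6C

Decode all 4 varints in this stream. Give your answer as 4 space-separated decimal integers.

  byte[0]=0xAB cont=1 payload=0x2B=43: acc |= 43<<0 -> acc=43 shift=7
  byte[1]=0xDB cont=1 payload=0x5B=91: acc |= 91<<7 -> acc=11691 shift=14
  byte[2]=0xDB cont=1 payload=0x5B=91: acc |= 91<<14 -> acc=1502635 shift=21
  byte[3]=0x18 cont=0 payload=0x18=24: acc |= 24<<21 -> acc=51834283 shift=28 [end]
Varint 1: bytes[0:4] = AB DB DB 18 -> value 51834283 (4 byte(s))
  byte[4]=0x87 cont=1 payload=0x07=7: acc |= 7<<0 -> acc=7 shift=7
  byte[5]=0x2E cont=0 payload=0x2E=46: acc |= 46<<7 -> acc=5895 shift=14 [end]
Varint 2: bytes[4:6] = 87 2E -> value 5895 (2 byte(s))
  byte[6]=0x7B cont=0 payload=0x7B=123: acc |= 123<<0 -> acc=123 shift=7 [end]
Varint 3: bytes[6:7] = 7B -> value 123 (1 byte(s))
  byte[7]=0xFF cont=1 payload=0x7F=127: acc |= 127<<0 -> acc=127 shift=7
  byte[8]=0xD0 cont=1 payload=0x50=80: acc |= 80<<7 -> acc=10367 shift=14
  byte[9]=0xBE cont=1 payload=0x3E=62: acc |= 62<<14 -> acc=1026175 shift=21
  byte[10]=0x6C cont=0 payload=0x6C=108: acc |= 108<<21 -> acc=227518591 shift=28 [end]
Varint 4: bytes[7:11] = FF D0 BE 6C -> value 227518591 (4 byte(s))

Answer: 51834283 5895 123 227518591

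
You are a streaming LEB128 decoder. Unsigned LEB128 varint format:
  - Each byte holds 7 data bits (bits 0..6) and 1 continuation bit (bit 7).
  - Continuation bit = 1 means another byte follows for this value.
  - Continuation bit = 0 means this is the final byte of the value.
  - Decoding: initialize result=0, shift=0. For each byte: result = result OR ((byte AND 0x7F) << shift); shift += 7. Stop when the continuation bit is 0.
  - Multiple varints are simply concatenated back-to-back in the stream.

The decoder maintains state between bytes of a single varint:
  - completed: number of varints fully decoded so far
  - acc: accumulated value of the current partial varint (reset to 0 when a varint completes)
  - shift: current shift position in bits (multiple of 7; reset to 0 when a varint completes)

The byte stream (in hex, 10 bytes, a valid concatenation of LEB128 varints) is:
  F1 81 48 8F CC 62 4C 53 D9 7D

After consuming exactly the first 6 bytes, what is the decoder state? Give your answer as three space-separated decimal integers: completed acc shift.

byte[0]=0xF1 cont=1 payload=0x71: acc |= 113<<0 -> completed=0 acc=113 shift=7
byte[1]=0x81 cont=1 payload=0x01: acc |= 1<<7 -> completed=0 acc=241 shift=14
byte[2]=0x48 cont=0 payload=0x48: varint #1 complete (value=1179889); reset -> completed=1 acc=0 shift=0
byte[3]=0x8F cont=1 payload=0x0F: acc |= 15<<0 -> completed=1 acc=15 shift=7
byte[4]=0xCC cont=1 payload=0x4C: acc |= 76<<7 -> completed=1 acc=9743 shift=14
byte[5]=0x62 cont=0 payload=0x62: varint #2 complete (value=1615375); reset -> completed=2 acc=0 shift=0

Answer: 2 0 0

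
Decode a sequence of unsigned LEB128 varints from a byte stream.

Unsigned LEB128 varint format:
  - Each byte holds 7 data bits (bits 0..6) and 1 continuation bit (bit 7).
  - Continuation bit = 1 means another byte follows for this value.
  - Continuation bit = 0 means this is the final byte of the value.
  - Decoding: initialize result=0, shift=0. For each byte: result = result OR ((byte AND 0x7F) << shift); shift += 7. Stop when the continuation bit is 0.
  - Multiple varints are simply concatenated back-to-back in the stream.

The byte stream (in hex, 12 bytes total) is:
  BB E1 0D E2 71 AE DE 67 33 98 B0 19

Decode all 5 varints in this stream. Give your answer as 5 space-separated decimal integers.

  byte[0]=0xBB cont=1 payload=0x3B=59: acc |= 59<<0 -> acc=59 shift=7
  byte[1]=0xE1 cont=1 payload=0x61=97: acc |= 97<<7 -> acc=12475 shift=14
  byte[2]=0x0D cont=0 payload=0x0D=13: acc |= 13<<14 -> acc=225467 shift=21 [end]
Varint 1: bytes[0:3] = BB E1 0D -> value 225467 (3 byte(s))
  byte[3]=0xE2 cont=1 payload=0x62=98: acc |= 98<<0 -> acc=98 shift=7
  byte[4]=0x71 cont=0 payload=0x71=113: acc |= 113<<7 -> acc=14562 shift=14 [end]
Varint 2: bytes[3:5] = E2 71 -> value 14562 (2 byte(s))
  byte[5]=0xAE cont=1 payload=0x2E=46: acc |= 46<<0 -> acc=46 shift=7
  byte[6]=0xDE cont=1 payload=0x5E=94: acc |= 94<<7 -> acc=12078 shift=14
  byte[7]=0x67 cont=0 payload=0x67=103: acc |= 103<<14 -> acc=1699630 shift=21 [end]
Varint 3: bytes[5:8] = AE DE 67 -> value 1699630 (3 byte(s))
  byte[8]=0x33 cont=0 payload=0x33=51: acc |= 51<<0 -> acc=51 shift=7 [end]
Varint 4: bytes[8:9] = 33 -> value 51 (1 byte(s))
  byte[9]=0x98 cont=1 payload=0x18=24: acc |= 24<<0 -> acc=24 shift=7
  byte[10]=0xB0 cont=1 payload=0x30=48: acc |= 48<<7 -> acc=6168 shift=14
  byte[11]=0x19 cont=0 payload=0x19=25: acc |= 25<<14 -> acc=415768 shift=21 [end]
Varint 5: bytes[9:12] = 98 B0 19 -> value 415768 (3 byte(s))

Answer: 225467 14562 1699630 51 415768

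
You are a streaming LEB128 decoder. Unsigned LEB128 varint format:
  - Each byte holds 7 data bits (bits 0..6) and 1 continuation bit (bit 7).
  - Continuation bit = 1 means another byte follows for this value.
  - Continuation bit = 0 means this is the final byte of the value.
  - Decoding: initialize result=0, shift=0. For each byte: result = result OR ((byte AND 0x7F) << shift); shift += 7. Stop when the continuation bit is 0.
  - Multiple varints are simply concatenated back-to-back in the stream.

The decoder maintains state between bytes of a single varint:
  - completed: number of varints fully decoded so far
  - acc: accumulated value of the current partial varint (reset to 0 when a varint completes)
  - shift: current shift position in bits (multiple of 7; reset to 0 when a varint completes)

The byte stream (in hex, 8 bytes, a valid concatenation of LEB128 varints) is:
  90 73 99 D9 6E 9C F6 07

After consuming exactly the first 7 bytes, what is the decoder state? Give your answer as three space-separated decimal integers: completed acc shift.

byte[0]=0x90 cont=1 payload=0x10: acc |= 16<<0 -> completed=0 acc=16 shift=7
byte[1]=0x73 cont=0 payload=0x73: varint #1 complete (value=14736); reset -> completed=1 acc=0 shift=0
byte[2]=0x99 cont=1 payload=0x19: acc |= 25<<0 -> completed=1 acc=25 shift=7
byte[3]=0xD9 cont=1 payload=0x59: acc |= 89<<7 -> completed=1 acc=11417 shift=14
byte[4]=0x6E cont=0 payload=0x6E: varint #2 complete (value=1813657); reset -> completed=2 acc=0 shift=0
byte[5]=0x9C cont=1 payload=0x1C: acc |= 28<<0 -> completed=2 acc=28 shift=7
byte[6]=0xF6 cont=1 payload=0x76: acc |= 118<<7 -> completed=2 acc=15132 shift=14

Answer: 2 15132 14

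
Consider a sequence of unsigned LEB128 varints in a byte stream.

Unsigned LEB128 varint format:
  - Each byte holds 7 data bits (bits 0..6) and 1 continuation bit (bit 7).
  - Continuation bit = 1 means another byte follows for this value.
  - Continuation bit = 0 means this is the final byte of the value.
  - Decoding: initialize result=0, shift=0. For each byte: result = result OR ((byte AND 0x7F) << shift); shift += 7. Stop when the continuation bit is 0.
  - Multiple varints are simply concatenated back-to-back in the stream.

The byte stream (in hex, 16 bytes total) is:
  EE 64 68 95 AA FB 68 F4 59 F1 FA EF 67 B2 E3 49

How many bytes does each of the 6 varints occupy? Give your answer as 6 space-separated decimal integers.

  byte[0]=0xEE cont=1 payload=0x6E=110: acc |= 110<<0 -> acc=110 shift=7
  byte[1]=0x64 cont=0 payload=0x64=100: acc |= 100<<7 -> acc=12910 shift=14 [end]
Varint 1: bytes[0:2] = EE 64 -> value 12910 (2 byte(s))
  byte[2]=0x68 cont=0 payload=0x68=104: acc |= 104<<0 -> acc=104 shift=7 [end]
Varint 2: bytes[2:3] = 68 -> value 104 (1 byte(s))
  byte[3]=0x95 cont=1 payload=0x15=21: acc |= 21<<0 -> acc=21 shift=7
  byte[4]=0xAA cont=1 payload=0x2A=42: acc |= 42<<7 -> acc=5397 shift=14
  byte[5]=0xFB cont=1 payload=0x7B=123: acc |= 123<<14 -> acc=2020629 shift=21
  byte[6]=0x68 cont=0 payload=0x68=104: acc |= 104<<21 -> acc=220124437 shift=28 [end]
Varint 3: bytes[3:7] = 95 AA FB 68 -> value 220124437 (4 byte(s))
  byte[7]=0xF4 cont=1 payload=0x74=116: acc |= 116<<0 -> acc=116 shift=7
  byte[8]=0x59 cont=0 payload=0x59=89: acc |= 89<<7 -> acc=11508 shift=14 [end]
Varint 4: bytes[7:9] = F4 59 -> value 11508 (2 byte(s))
  byte[9]=0xF1 cont=1 payload=0x71=113: acc |= 113<<0 -> acc=113 shift=7
  byte[10]=0xFA cont=1 payload=0x7A=122: acc |= 122<<7 -> acc=15729 shift=14
  byte[11]=0xEF cont=1 payload=0x6F=111: acc |= 111<<14 -> acc=1834353 shift=21
  byte[12]=0x67 cont=0 payload=0x67=103: acc |= 103<<21 -> acc=217841009 shift=28 [end]
Varint 5: bytes[9:13] = F1 FA EF 67 -> value 217841009 (4 byte(s))
  byte[13]=0xB2 cont=1 payload=0x32=50: acc |= 50<<0 -> acc=50 shift=7
  byte[14]=0xE3 cont=1 payload=0x63=99: acc |= 99<<7 -> acc=12722 shift=14
  byte[15]=0x49 cont=0 payload=0x49=73: acc |= 73<<14 -> acc=1208754 shift=21 [end]
Varint 6: bytes[13:16] = B2 E3 49 -> value 1208754 (3 byte(s))

Answer: 2 1 4 2 4 3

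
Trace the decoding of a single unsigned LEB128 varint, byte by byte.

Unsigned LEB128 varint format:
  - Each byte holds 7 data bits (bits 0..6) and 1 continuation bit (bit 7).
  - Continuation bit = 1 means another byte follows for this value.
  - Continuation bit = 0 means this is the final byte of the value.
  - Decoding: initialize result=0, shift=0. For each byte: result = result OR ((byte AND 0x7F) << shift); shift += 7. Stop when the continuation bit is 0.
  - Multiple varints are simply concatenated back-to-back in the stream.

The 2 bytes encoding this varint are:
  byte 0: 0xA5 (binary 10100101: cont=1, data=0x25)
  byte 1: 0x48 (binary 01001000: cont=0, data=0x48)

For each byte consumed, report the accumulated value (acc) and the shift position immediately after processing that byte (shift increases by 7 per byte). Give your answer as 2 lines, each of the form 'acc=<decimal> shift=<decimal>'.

byte 0=0xA5: payload=0x25=37, contrib = 37<<0 = 37; acc -> 37, shift -> 7
byte 1=0x48: payload=0x48=72, contrib = 72<<7 = 9216; acc -> 9253, shift -> 14

Answer: acc=37 shift=7
acc=9253 shift=14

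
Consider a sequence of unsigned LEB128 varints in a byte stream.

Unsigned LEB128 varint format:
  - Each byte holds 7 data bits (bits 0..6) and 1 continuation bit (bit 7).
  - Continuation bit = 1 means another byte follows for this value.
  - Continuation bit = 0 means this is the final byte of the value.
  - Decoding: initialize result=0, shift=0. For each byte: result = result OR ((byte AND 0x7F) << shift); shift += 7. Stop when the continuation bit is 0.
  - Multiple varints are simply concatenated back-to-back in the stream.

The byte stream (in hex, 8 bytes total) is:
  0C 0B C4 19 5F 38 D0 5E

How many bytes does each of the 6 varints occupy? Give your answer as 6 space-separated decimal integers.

Answer: 1 1 2 1 1 2

Derivation:
  byte[0]=0x0C cont=0 payload=0x0C=12: acc |= 12<<0 -> acc=12 shift=7 [end]
Varint 1: bytes[0:1] = 0C -> value 12 (1 byte(s))
  byte[1]=0x0B cont=0 payload=0x0B=11: acc |= 11<<0 -> acc=11 shift=7 [end]
Varint 2: bytes[1:2] = 0B -> value 11 (1 byte(s))
  byte[2]=0xC4 cont=1 payload=0x44=68: acc |= 68<<0 -> acc=68 shift=7
  byte[3]=0x19 cont=0 payload=0x19=25: acc |= 25<<7 -> acc=3268 shift=14 [end]
Varint 3: bytes[2:4] = C4 19 -> value 3268 (2 byte(s))
  byte[4]=0x5F cont=0 payload=0x5F=95: acc |= 95<<0 -> acc=95 shift=7 [end]
Varint 4: bytes[4:5] = 5F -> value 95 (1 byte(s))
  byte[5]=0x38 cont=0 payload=0x38=56: acc |= 56<<0 -> acc=56 shift=7 [end]
Varint 5: bytes[5:6] = 38 -> value 56 (1 byte(s))
  byte[6]=0xD0 cont=1 payload=0x50=80: acc |= 80<<0 -> acc=80 shift=7
  byte[7]=0x5E cont=0 payload=0x5E=94: acc |= 94<<7 -> acc=12112 shift=14 [end]
Varint 6: bytes[6:8] = D0 5E -> value 12112 (2 byte(s))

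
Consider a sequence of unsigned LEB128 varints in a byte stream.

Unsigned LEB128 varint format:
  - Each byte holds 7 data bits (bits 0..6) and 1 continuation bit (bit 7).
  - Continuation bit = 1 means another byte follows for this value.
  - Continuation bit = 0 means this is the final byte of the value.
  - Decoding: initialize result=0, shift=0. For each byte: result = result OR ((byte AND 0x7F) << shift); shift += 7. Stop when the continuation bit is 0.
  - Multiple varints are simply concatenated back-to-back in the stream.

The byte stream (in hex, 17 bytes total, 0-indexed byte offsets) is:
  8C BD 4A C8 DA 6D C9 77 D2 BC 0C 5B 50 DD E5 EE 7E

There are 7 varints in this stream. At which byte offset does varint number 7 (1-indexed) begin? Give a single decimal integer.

  byte[0]=0x8C cont=1 payload=0x0C=12: acc |= 12<<0 -> acc=12 shift=7
  byte[1]=0xBD cont=1 payload=0x3D=61: acc |= 61<<7 -> acc=7820 shift=14
  byte[2]=0x4A cont=0 payload=0x4A=74: acc |= 74<<14 -> acc=1220236 shift=21 [end]
Varint 1: bytes[0:3] = 8C BD 4A -> value 1220236 (3 byte(s))
  byte[3]=0xC8 cont=1 payload=0x48=72: acc |= 72<<0 -> acc=72 shift=7
  byte[4]=0xDA cont=1 payload=0x5A=90: acc |= 90<<7 -> acc=11592 shift=14
  byte[5]=0x6D cont=0 payload=0x6D=109: acc |= 109<<14 -> acc=1797448 shift=21 [end]
Varint 2: bytes[3:6] = C8 DA 6D -> value 1797448 (3 byte(s))
  byte[6]=0xC9 cont=1 payload=0x49=73: acc |= 73<<0 -> acc=73 shift=7
  byte[7]=0x77 cont=0 payload=0x77=119: acc |= 119<<7 -> acc=15305 shift=14 [end]
Varint 3: bytes[6:8] = C9 77 -> value 15305 (2 byte(s))
  byte[8]=0xD2 cont=1 payload=0x52=82: acc |= 82<<0 -> acc=82 shift=7
  byte[9]=0xBC cont=1 payload=0x3C=60: acc |= 60<<7 -> acc=7762 shift=14
  byte[10]=0x0C cont=0 payload=0x0C=12: acc |= 12<<14 -> acc=204370 shift=21 [end]
Varint 4: bytes[8:11] = D2 BC 0C -> value 204370 (3 byte(s))
  byte[11]=0x5B cont=0 payload=0x5B=91: acc |= 91<<0 -> acc=91 shift=7 [end]
Varint 5: bytes[11:12] = 5B -> value 91 (1 byte(s))
  byte[12]=0x50 cont=0 payload=0x50=80: acc |= 80<<0 -> acc=80 shift=7 [end]
Varint 6: bytes[12:13] = 50 -> value 80 (1 byte(s))
  byte[13]=0xDD cont=1 payload=0x5D=93: acc |= 93<<0 -> acc=93 shift=7
  byte[14]=0xE5 cont=1 payload=0x65=101: acc |= 101<<7 -> acc=13021 shift=14
  byte[15]=0xEE cont=1 payload=0x6E=110: acc |= 110<<14 -> acc=1815261 shift=21
  byte[16]=0x7E cont=0 payload=0x7E=126: acc |= 126<<21 -> acc=266056413 shift=28 [end]
Varint 7: bytes[13:17] = DD E5 EE 7E -> value 266056413 (4 byte(s))

Answer: 13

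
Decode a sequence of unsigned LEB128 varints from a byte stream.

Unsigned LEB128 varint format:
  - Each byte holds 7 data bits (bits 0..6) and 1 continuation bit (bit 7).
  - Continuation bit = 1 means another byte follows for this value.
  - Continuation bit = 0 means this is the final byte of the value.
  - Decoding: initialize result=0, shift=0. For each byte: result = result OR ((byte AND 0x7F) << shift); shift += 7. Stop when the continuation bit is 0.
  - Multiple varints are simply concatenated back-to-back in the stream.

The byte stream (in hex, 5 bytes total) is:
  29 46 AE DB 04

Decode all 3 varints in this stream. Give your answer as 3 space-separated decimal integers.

  byte[0]=0x29 cont=0 payload=0x29=41: acc |= 41<<0 -> acc=41 shift=7 [end]
Varint 1: bytes[0:1] = 29 -> value 41 (1 byte(s))
  byte[1]=0x46 cont=0 payload=0x46=70: acc |= 70<<0 -> acc=70 shift=7 [end]
Varint 2: bytes[1:2] = 46 -> value 70 (1 byte(s))
  byte[2]=0xAE cont=1 payload=0x2E=46: acc |= 46<<0 -> acc=46 shift=7
  byte[3]=0xDB cont=1 payload=0x5B=91: acc |= 91<<7 -> acc=11694 shift=14
  byte[4]=0x04 cont=0 payload=0x04=4: acc |= 4<<14 -> acc=77230 shift=21 [end]
Varint 3: bytes[2:5] = AE DB 04 -> value 77230 (3 byte(s))

Answer: 41 70 77230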